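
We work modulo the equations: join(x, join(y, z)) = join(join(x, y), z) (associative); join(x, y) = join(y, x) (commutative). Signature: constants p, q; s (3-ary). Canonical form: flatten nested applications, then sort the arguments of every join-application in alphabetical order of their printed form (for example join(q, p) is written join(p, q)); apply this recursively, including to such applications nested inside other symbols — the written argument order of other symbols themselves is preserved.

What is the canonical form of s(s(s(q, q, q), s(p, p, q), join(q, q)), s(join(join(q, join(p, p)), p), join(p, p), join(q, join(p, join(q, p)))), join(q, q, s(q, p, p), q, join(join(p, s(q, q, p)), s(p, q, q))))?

Focus inside:  join(q, q, s(q, p, p), q, join(join(p, s(q, q, p)), s(p, q, q)))
Flatten:  join(q, q, s(q, p, p), q, p, s(q, q, p), s(p, q, q))
Sort:  join(p, q, q, q, s(p, q, q), s(q, p, p), s(q, q, p))
Reassemble:  s(s(s(q, q, q), s(p, p, q), join(q, q)), s(join(p, p, p, q), join(p, p), join(p, p, q, q)), join(p, q, q, q, s(p, q, q), s(q, p, p), s(q, q, p)))

Answer: s(s(s(q, q, q), s(p, p, q), join(q, q)), s(join(p, p, p, q), join(p, p), join(p, p, q, q)), join(p, q, q, q, s(p, q, q), s(q, p, p), s(q, q, p)))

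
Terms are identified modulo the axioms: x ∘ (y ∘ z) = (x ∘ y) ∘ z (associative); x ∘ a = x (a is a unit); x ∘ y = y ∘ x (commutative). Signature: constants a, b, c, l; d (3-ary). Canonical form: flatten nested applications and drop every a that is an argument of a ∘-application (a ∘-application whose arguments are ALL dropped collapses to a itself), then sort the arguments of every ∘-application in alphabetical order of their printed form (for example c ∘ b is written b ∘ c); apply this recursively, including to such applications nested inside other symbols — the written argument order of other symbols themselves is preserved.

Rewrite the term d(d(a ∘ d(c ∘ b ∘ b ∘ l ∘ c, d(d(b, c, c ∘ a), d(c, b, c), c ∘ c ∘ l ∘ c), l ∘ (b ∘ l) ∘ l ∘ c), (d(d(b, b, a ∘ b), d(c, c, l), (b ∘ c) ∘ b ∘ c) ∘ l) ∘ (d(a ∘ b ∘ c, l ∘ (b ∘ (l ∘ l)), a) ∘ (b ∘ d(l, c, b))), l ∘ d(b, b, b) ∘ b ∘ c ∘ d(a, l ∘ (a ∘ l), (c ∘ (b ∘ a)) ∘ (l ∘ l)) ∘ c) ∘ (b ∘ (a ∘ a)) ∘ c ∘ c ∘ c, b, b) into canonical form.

Work inside:  d(a ∘ d(c ∘ b ∘ b ∘ l ∘ c, d(d(b, c, c ∘ a), d(c, b, c), c ∘ c ∘ l ∘ c), l ∘ (b ∘ l) ∘ l ∘ c), (d(d(b, b, a ∘ b), d(c, c, l), (b ∘ c) ∘ b ∘ c) ∘ l) ∘ (d(a ∘ b ∘ c, l ∘ (b ∘ (l ∘ l)), a) ∘ (b ∘ d(l, c, b))), l ∘ d(b, b, b) ∘ b ∘ c ∘ d(a, l ∘ (a ∘ l), (c ∘ (b ∘ a)) ∘ (l ∘ l)) ∘ c) ∘ (b ∘ (a ∘ a)) ∘ c ∘ c ∘ c
Flatten:  d(a ∘ d(c ∘ b ∘ b ∘ l ∘ c, d(d(b, c, c ∘ a), d(c, b, c), c ∘ c ∘ l ∘ c), l ∘ (b ∘ l) ∘ l ∘ c), (d(d(b, b, a ∘ b), d(c, c, l), (b ∘ c) ∘ b ∘ c) ∘ l) ∘ (d(a ∘ b ∘ c, l ∘ (b ∘ (l ∘ l)), a) ∘ (b ∘ d(l, c, b))), l ∘ d(b, b, b) ∘ b ∘ c ∘ d(a, l ∘ (a ∘ l), (c ∘ (b ∘ a)) ∘ (l ∘ l)) ∘ c) ∘ b ∘ a ∘ a ∘ c ∘ c ∘ c
Inside:  d(a ∘ d(c ∘ b ∘ b ∘ l ∘ c, d(d(b, c, c ∘ a), d(c, b, c), c ∘ c ∘ l ∘ c), l ∘ (b ∘ l) ∘ l ∘ c), (d(d(b, b, a ∘ b), d(c, c, l), (b ∘ c) ∘ b ∘ c) ∘ l) ∘ (d(a ∘ b ∘ c, l ∘ (b ∘ (l ∘ l)), a) ∘ (b ∘ d(l, c, b))), l ∘ d(b, b, b) ∘ b ∘ c ∘ d(a, l ∘ (a ∘ l), (c ∘ (b ∘ a)) ∘ (l ∘ l)) ∘ c)  →  d(d(b ∘ b ∘ c ∘ c ∘ l, d(d(b, c, c), d(c, b, c), c ∘ c ∘ c ∘ l), b ∘ c ∘ l ∘ l ∘ l), b ∘ d(b ∘ c, b ∘ l ∘ l ∘ l, a) ∘ d(d(b, b, b), d(c, c, l), b ∘ b ∘ c ∘ c) ∘ d(l, c, b) ∘ l, b ∘ c ∘ c ∘ d(a, l ∘ l, b ∘ c ∘ l ∘ l) ∘ d(b, b, b) ∘ l)
Drop the unit:  drop a (×2)
Order the arguments:  b ∘ c ∘ c ∘ c ∘ d(d(b ∘ b ∘ c ∘ c ∘ l, d(d(b, c, c), d(c, b, c), c ∘ c ∘ c ∘ l), b ∘ c ∘ l ∘ l ∘ l), b ∘ d(b ∘ c, b ∘ l ∘ l ∘ l, a) ∘ d(d(b, b, b), d(c, c, l), b ∘ b ∘ c ∘ c) ∘ d(l, c, b) ∘ l, b ∘ c ∘ c ∘ d(a, l ∘ l, b ∘ c ∘ l ∘ l) ∘ d(b, b, b) ∘ l)
Put back:  d(b ∘ c ∘ c ∘ c ∘ d(d(b ∘ b ∘ c ∘ c ∘ l, d(d(b, c, c), d(c, b, c), c ∘ c ∘ c ∘ l), b ∘ c ∘ l ∘ l ∘ l), b ∘ d(b ∘ c, b ∘ l ∘ l ∘ l, a) ∘ d(d(b, b, b), d(c, c, l), b ∘ b ∘ c ∘ c) ∘ d(l, c, b) ∘ l, b ∘ c ∘ c ∘ d(a, l ∘ l, b ∘ c ∘ l ∘ l) ∘ d(b, b, b) ∘ l), b, b)

Answer: d(b ∘ c ∘ c ∘ c ∘ d(d(b ∘ b ∘ c ∘ c ∘ l, d(d(b, c, c), d(c, b, c), c ∘ c ∘ c ∘ l), b ∘ c ∘ l ∘ l ∘ l), b ∘ d(b ∘ c, b ∘ l ∘ l ∘ l, a) ∘ d(d(b, b, b), d(c, c, l), b ∘ b ∘ c ∘ c) ∘ d(l, c, b) ∘ l, b ∘ c ∘ c ∘ d(a, l ∘ l, b ∘ c ∘ l ∘ l) ∘ d(b, b, b) ∘ l), b, b)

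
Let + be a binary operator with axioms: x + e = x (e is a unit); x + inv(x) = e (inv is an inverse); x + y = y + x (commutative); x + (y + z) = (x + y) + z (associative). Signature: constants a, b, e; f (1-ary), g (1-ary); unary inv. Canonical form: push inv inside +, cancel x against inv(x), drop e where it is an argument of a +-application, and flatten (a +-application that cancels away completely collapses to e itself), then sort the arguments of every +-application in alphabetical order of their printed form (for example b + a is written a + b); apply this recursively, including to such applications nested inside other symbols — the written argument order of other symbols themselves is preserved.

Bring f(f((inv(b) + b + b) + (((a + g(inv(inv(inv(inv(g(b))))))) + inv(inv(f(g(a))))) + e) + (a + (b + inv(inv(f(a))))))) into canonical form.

Answer: f(f(a + a + b + b + f(a) + f(g(a)) + g(g(b))))

Derivation:
Work inside:  (inv(b) + b + b) + (((a + g(inv(inv(inv(inv(g(b))))))) + inv(inv(f(g(a))))) + e) + (a + (b + inv(inv(f(a)))))
Push inv inside:  distribute inv over + and collapse double inv
Combine occurrences:  b + b + a + a + g(g(b)) + f(g(a)) + f(a)
Sort arguments:  a + a + b + b + f(a) + f(g(a)) + g(g(b))
Rebuild:  f(f(a + a + b + b + f(a) + f(g(a)) + g(g(b))))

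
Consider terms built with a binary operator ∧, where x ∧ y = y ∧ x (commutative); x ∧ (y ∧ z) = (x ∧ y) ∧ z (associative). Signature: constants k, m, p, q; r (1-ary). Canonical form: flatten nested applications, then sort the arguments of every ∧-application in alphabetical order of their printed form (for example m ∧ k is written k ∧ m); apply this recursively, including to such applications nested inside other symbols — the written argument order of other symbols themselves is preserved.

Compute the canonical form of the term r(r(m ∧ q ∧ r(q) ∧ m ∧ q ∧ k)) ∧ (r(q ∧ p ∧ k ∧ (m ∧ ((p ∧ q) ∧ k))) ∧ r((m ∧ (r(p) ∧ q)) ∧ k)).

Flatten:  r(r(m ∧ q ∧ r(q) ∧ m ∧ q ∧ k)) ∧ r(q ∧ p ∧ k ∧ (m ∧ ((p ∧ q) ∧ k))) ∧ r((m ∧ (r(p) ∧ q)) ∧ k)
Inside:  r(r(m ∧ q ∧ r(q) ∧ m ∧ q ∧ k))  →  r(r(k ∧ m ∧ m ∧ q ∧ q ∧ r(q)))
Inside:  r(q ∧ p ∧ k ∧ (m ∧ ((p ∧ q) ∧ k)))  →  r(k ∧ k ∧ m ∧ p ∧ p ∧ q ∧ q)
Inside:  r((m ∧ (r(p) ∧ q)) ∧ k)  →  r(k ∧ m ∧ q ∧ r(p))
Sort:  r(k ∧ k ∧ m ∧ p ∧ p ∧ q ∧ q) ∧ r(k ∧ m ∧ q ∧ r(p)) ∧ r(r(k ∧ m ∧ m ∧ q ∧ q ∧ r(q)))

Answer: r(k ∧ k ∧ m ∧ p ∧ p ∧ q ∧ q) ∧ r(k ∧ m ∧ q ∧ r(p)) ∧ r(r(k ∧ m ∧ m ∧ q ∧ q ∧ r(q)))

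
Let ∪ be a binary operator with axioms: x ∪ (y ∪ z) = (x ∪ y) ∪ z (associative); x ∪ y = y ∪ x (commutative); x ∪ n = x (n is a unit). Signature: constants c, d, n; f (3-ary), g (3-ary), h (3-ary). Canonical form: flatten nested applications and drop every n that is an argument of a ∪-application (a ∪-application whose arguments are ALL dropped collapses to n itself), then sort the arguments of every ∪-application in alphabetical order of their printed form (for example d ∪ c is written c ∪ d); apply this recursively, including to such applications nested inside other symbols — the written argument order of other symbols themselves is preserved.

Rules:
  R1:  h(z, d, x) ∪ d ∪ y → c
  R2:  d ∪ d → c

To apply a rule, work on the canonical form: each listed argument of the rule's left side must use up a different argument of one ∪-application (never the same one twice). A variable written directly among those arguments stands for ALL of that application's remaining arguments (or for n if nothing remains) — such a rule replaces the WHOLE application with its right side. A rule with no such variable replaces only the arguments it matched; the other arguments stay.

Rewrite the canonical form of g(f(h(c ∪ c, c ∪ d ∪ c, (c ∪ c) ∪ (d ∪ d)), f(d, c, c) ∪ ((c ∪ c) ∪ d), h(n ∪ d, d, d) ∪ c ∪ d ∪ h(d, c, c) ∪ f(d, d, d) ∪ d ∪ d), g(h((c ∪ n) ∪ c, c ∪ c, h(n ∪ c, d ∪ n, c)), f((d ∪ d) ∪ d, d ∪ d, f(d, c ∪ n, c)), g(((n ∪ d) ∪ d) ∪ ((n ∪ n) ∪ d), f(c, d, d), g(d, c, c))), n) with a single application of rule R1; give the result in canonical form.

Canonical form:  g(f(h(c ∪ c, c ∪ c ∪ d, c ∪ c ∪ d ∪ d), c ∪ c ∪ d ∪ f(d, c, c), c ∪ d ∪ d ∪ d ∪ f(d, d, d) ∪ h(d, c, c) ∪ h(d, d, d)), g(h(c ∪ c, c ∪ c, h(c, d, c)), f(d ∪ d ∪ d, d ∪ d, f(d, c, c)), g(d ∪ d ∪ d, f(c, d, d), g(d, c, c))), n)
Match R1:  consume d, h(d, d, d);  x := d, y := c ∪ d ∪ d ∪ f(d, d, d) ∪ h(d, c, c), z := d
Every leftover argument binds to the variable; the entire application is replaced.
New term:  g(f(h(c ∪ c, c ∪ c ∪ d, c ∪ c ∪ d ∪ d), c ∪ c ∪ d ∪ f(d, c, c), c), g(h(c ∪ c, c ∪ c, h(c, d, c)), f(d ∪ d ∪ d, d ∪ d, f(d, c, c)), g(d ∪ d ∪ d, f(c, d, d), g(d, c, c))), n)

Answer: g(f(h(c ∪ c, c ∪ c ∪ d, c ∪ c ∪ d ∪ d), c ∪ c ∪ d ∪ f(d, c, c), c), g(h(c ∪ c, c ∪ c, h(c, d, c)), f(d ∪ d ∪ d, d ∪ d, f(d, c, c)), g(d ∪ d ∪ d, f(c, d, d), g(d, c, c))), n)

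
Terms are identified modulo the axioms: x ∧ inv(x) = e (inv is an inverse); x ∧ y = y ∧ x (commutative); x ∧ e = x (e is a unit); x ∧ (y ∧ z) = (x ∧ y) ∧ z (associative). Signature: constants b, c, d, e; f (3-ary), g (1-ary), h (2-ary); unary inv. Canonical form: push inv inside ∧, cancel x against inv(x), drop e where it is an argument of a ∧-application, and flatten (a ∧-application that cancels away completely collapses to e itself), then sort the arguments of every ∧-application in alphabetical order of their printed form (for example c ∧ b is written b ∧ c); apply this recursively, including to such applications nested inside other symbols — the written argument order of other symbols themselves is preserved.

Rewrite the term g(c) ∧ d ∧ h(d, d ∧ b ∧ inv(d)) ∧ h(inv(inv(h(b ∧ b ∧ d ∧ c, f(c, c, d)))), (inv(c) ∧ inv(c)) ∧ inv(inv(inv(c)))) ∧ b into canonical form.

Answer: b ∧ d ∧ g(c) ∧ h(d, b) ∧ h(h(b ∧ b ∧ c ∧ d, f(c, c, d)), inv(c) ∧ inv(c) ∧ inv(c))

Derivation:
Push inv inside:  distribute inv over ∧ and collapse double inv
Collect terms:  g(c) ∧ d ∧ h(d, b) ∧ h(h(b ∧ b ∧ c ∧ d, f(c, c, d)), inv(c) ∧ inv(c) ∧ inv(c)) ∧ b
Order the arguments:  b ∧ d ∧ g(c) ∧ h(d, b) ∧ h(h(b ∧ b ∧ c ∧ d, f(c, c, d)), inv(c) ∧ inv(c) ∧ inv(c))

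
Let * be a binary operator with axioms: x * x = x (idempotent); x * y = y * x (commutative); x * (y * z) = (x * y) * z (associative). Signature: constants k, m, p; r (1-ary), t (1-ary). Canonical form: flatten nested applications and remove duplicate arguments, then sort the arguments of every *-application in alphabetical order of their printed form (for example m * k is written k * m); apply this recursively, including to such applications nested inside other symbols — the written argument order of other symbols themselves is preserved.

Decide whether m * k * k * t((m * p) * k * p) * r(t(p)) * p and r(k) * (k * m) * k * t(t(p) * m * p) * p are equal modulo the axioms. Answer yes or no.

Answer: no — k * m * p * r(t(p)) * t(k * m * p) vs k * m * p * r(k) * t(m * p * t(p))

Derivation:
Left:  m * k * k * t((m * p) * k * p) * r(t(p)) * p
  Simplify inside:  t((m * p) * k * p)  →  t(k * m * p)
  Deduplicate:  drop duplicate k
  Order the arguments:  k * m * p * r(t(p)) * t(k * m * p)
Right:  r(k) * (k * m) * k * t(t(p) * m * p) * p
  Un-nest:  r(k) * k * m * k * t(t(p) * m * p) * p
  Simplify inside:  t(t(p) * m * p)  →  t(m * p * t(p))
  Drop duplicates:  drop duplicate k
  Sort arguments:  k * m * p * r(k) * t(m * p * t(p))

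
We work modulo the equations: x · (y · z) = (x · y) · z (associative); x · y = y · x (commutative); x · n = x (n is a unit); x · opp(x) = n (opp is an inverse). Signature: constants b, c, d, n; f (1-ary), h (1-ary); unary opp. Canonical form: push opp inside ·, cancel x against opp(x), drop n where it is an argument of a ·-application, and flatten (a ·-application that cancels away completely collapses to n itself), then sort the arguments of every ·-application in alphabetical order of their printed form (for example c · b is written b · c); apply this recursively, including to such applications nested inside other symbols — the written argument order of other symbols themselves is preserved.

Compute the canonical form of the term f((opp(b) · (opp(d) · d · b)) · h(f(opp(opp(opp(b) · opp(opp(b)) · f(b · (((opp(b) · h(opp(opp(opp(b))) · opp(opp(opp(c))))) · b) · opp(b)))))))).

Answer: f(h(f(f(h(opp(b) · opp(c))))))

Derivation:
Work inside:  (opp(b) · (opp(d) · d · b)) · h(f(opp(opp(opp(b) · opp(opp(b)) · f(b · (((opp(b) · h(opp(opp(opp(b))) · opp(opp(opp(c))))) · b) · opp(b)))))))
Push opp inside:  distribute opp over · and collapse double opp
Inverses cancel:  b cancels; d cancels
Collect:  h(f(f(h(opp(b) · opp(c)))))
Reassemble:  f(h(f(f(h(opp(b) · opp(c))))))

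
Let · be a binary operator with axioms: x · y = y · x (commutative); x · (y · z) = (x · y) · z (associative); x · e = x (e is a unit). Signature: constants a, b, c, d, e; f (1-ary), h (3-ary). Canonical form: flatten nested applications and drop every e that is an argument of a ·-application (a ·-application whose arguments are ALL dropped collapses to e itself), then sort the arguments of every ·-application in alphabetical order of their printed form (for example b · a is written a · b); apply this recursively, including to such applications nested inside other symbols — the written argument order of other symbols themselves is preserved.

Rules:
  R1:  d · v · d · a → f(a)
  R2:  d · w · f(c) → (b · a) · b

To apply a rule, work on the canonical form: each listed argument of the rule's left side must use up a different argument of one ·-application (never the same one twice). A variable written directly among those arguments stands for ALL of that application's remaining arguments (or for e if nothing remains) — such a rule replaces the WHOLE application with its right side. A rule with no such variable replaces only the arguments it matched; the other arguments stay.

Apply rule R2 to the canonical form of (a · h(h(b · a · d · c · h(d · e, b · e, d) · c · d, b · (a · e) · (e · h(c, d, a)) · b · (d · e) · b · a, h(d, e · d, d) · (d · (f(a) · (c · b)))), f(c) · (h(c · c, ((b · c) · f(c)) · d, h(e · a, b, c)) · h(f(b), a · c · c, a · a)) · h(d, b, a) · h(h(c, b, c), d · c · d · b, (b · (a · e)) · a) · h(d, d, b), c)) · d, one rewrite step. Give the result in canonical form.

Canonical form:  a · d · h(h(a · b · c · c · d · d · h(d, b, d), a · a · b · b · b · d · h(c, d, a), b · c · d · f(a) · h(d, d, d)), f(c) · h(c · c, b · c · d · f(c), h(a, b, c)) · h(d, b, a) · h(d, d, b) · h(f(b), a · c · c, a · a) · h(h(c, b, c), b · c · d · d, a · a · b), c)
R2 matches:  uses d, f(c);  w := b · c
The variable takes the whole remainder — replace the entire application.
Result:  a · d · h(h(a · b · c · c · d · d · h(d, b, d), a · a · b · b · b · d · h(c, d, a), b · c · d · f(a) · h(d, d, d)), f(c) · h(c · c, a · b · b, h(a, b, c)) · h(d, b, a) · h(d, d, b) · h(f(b), a · c · c, a · a) · h(h(c, b, c), b · c · d · d, a · a · b), c)

Answer: a · d · h(h(a · b · c · c · d · d · h(d, b, d), a · a · b · b · b · d · h(c, d, a), b · c · d · f(a) · h(d, d, d)), f(c) · h(c · c, a · b · b, h(a, b, c)) · h(d, b, a) · h(d, d, b) · h(f(b), a · c · c, a · a) · h(h(c, b, c), b · c · d · d, a · a · b), c)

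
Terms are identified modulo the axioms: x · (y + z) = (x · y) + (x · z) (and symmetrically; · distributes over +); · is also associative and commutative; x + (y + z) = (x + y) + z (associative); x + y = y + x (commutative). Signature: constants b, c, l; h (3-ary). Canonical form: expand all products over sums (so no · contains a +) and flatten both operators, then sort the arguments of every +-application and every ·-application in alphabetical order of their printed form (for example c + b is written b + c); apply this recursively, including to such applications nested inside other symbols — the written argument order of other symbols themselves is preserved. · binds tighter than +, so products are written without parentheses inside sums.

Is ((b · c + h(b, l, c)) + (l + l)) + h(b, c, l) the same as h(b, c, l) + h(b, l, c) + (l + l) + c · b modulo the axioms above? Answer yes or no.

Answer: yes — both canonical forms are b · c + h(b, c, l) + h(b, l, c) + l + l

Derivation:
Left:  ((b · c + h(b, l, c)) + (l + l)) + h(b, c, l)
  Merge nested applications:  b · c + h(b, l, c) + l + l + h(b, c, l)
  Sort arguments:  b · c + h(b, c, l) + h(b, l, c) + l + l
Right:  h(b, c, l) + h(b, l, c) + (l + l) + c · b
  Un-nest:  h(b, c, l) + h(b, l, c) + l + l + b · c
  Sort arguments:  b · c + h(b, c, l) + h(b, l, c) + l + l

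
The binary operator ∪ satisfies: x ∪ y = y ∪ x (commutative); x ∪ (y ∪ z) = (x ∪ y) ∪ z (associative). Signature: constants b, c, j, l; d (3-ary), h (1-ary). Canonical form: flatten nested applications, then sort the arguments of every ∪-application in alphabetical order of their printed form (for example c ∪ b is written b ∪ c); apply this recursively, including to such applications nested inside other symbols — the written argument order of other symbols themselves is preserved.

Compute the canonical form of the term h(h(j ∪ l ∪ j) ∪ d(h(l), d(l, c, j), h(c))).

Answer: h(d(h(l), d(l, c, j), h(c)) ∪ h(j ∪ j ∪ l))

Derivation:
Descend into:  h(j ∪ l ∪ j) ∪ d(h(l), d(l, c, j), h(c))
Inside:  h(j ∪ l ∪ j)  →  h(j ∪ j ∪ l)
Sort arguments:  d(h(l), d(l, c, j), h(c)) ∪ h(j ∪ j ∪ l)
Reassemble:  h(d(h(l), d(l, c, j), h(c)) ∪ h(j ∪ j ∪ l))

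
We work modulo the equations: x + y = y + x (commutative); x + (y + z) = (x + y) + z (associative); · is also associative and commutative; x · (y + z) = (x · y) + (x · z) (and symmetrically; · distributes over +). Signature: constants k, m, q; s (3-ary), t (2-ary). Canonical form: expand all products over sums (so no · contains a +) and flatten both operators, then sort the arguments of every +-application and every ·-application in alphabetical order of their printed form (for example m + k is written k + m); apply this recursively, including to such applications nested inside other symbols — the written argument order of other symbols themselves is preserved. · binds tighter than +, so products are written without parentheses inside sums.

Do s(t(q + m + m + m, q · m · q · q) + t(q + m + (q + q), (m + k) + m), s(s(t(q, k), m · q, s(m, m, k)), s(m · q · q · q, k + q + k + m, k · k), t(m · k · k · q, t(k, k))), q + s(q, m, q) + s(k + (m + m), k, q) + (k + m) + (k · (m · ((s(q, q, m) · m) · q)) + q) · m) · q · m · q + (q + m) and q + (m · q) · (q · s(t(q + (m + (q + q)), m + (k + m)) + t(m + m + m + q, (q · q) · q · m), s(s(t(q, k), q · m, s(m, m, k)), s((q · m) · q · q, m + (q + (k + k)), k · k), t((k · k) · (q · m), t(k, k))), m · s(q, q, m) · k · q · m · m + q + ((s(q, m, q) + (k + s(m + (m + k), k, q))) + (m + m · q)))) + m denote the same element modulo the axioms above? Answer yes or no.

Answer: yes — both canonical forms are m + m · q · q · s(t(m + m + m + q, m · q · q · q) + t(m + q + q + q, k + m + m), s(s(t(q, k), m · q, s(m, m, k)), s(m · q · q · q, k + k + m + q, k · k), t(k · k · m · q, t(k, k))), k + k · m · m · m · q · s(q, q, m) + m + m · q + q + s(k + m + m, k, q) + s(q, m, q)) + q

Derivation:
Left:  s(t(q + m + m + m, q · m · q · q) + t(q + m + (q + q), (m + k) + m), s(s(t(q, k), m · q, s(m, m, k)), s(m · q · q · q, k + q + k + m, k · k), t(m · k · k · q, t(k, k))), q + s(q, m, q) + s(k + (m + m), k, q) + (k + m) + (k · (m · ((s(q, q, m) · m) · q)) + q) · m) · q · m · q + (q + m)
  Expand products over sums:  m · q · q · s(t(m + m + m + q, m · q · q · q) + t(m + q + q + q, k + m + m), s(s(t(q, k), m · q, s(m, m, k)), s(m · q · q · q, k + k + m + q, k · k), t(k · k · m · q, t(k, k))), k + k · m · m · m · q · s(q, q, m) + m + m · q + q + s(k + m + m, k, q) + s(q, m, q)) + q + m
  Sort arguments:  m + m · q · q · s(t(m + m + m + q, m · q · q · q) + t(m + q + q + q, k + m + m), s(s(t(q, k), m · q, s(m, m, k)), s(m · q · q · q, k + k + m + q, k · k), t(k · k · m · q, t(k, k))), k + k · m · m · m · q · s(q, q, m) + m + m · q + q + s(k + m + m, k, q) + s(q, m, q)) + q
Right:  q + (m · q) · (q · s(t(q + (m + (q + q)), m + (k + m)) + t(m + m + m + q, (q · q) · q · m), s(s(t(q, k), q · m, s(m, m, k)), s((q · m) · q · q, m + (q + (k + k)), k · k), t((k · k) · (q · m), t(k, k))), m · s(q, q, m) · k · q · m · m + q + ((s(q, m, q) + (k + s(m + (m + k), k, q))) + (m + m · q)))) + m
  Flatten:  q + m · q · q · s(t(m + m + m + q, m · q · q · q) + t(m + q + q + q, k + m + m), s(s(t(q, k), m · q, s(m, m, k)), s(m · q · q · q, k + k + m + q, k · k), t(k · k · m · q, t(k, k))), k + k · m · m · m · q · s(q, q, m) + m + m · q + q + s(k + m + m, k, q) + s(q, m, q)) + m
  Sort:  m + m · q · q · s(t(m + m + m + q, m · q · q · q) + t(m + q + q + q, k + m + m), s(s(t(q, k), m · q, s(m, m, k)), s(m · q · q · q, k + k + m + q, k · k), t(k · k · m · q, t(k, k))), k + k · m · m · m · q · s(q, q, m) + m + m · q + q + s(k + m + m, k, q) + s(q, m, q)) + q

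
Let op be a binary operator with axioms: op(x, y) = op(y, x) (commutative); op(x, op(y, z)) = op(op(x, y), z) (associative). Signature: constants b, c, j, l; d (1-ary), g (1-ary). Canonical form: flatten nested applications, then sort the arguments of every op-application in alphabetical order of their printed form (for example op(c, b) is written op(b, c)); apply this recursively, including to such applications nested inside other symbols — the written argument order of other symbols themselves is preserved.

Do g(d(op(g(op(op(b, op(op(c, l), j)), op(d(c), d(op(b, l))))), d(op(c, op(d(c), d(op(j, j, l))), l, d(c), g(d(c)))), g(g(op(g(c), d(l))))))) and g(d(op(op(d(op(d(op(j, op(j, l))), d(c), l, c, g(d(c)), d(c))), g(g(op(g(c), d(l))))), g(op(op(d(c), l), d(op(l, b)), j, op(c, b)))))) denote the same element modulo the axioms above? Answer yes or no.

Left:  g(d(op(g(op(op(b, op(op(c, l), j)), op(d(c), d(op(b, l))))), d(op(c, op(d(c), d(op(j, j, l))), l, d(c), g(d(c)))), g(g(op(g(c), d(l)))))))
  Work inside:  op(g(op(op(b, op(op(c, l), j)), op(d(c), d(op(b, l))))), d(op(c, op(d(c), d(op(j, j, l))), l, d(c), g(d(c)))), g(g(op(g(c), d(l)))))
  Canonicalize subterm:  g(op(op(b, op(op(c, l), j)), op(d(c), d(op(b, l)))))  →  g(op(b, c, d(c), d(op(b, l)), j, l))
  Simplify inside:  d(op(c, op(d(c), d(op(j, j, l))), l, d(c), g(d(c))))  →  d(op(c, d(c), d(c), d(op(j, j, l)), g(d(c)), l))
  Simplify inside:  g(g(op(g(c), d(l))))  →  g(g(op(d(l), g(c))))
  Sort:  op(d(op(c, d(c), d(c), d(op(j, j, l)), g(d(c)), l)), g(g(op(d(l), g(c)))), g(op(b, c, d(c), d(op(b, l)), j, l)))
  Rebuild:  g(d(op(d(op(c, d(c), d(c), d(op(j, j, l)), g(d(c)), l)), g(g(op(d(l), g(c)))), g(op(b, c, d(c), d(op(b, l)), j, l)))))
Right:  g(d(op(op(d(op(d(op(j, op(j, l))), d(c), l, c, g(d(c)), d(c))), g(g(op(g(c), d(l))))), g(op(op(d(c), l), d(op(l, b)), j, op(c, b))))))
  Descend into:  op(op(d(op(d(op(j, op(j, l))), d(c), l, c, g(d(c)), d(c))), g(g(op(g(c), d(l))))), g(op(op(d(c), l), d(op(l, b)), j, op(c, b))))
  Merge nested applications:  op(d(op(d(op(j, op(j, l))), d(c), l, c, g(d(c)), d(c))), g(g(op(g(c), d(l)))), g(op(op(d(c), l), d(op(l, b)), j, op(c, b))))
  Canonicalize subterm:  d(op(d(op(j, op(j, l))), d(c), l, c, g(d(c)), d(c)))  →  d(op(c, d(c), d(c), d(op(j, j, l)), g(d(c)), l))
  Inside:  g(g(op(g(c), d(l))))  →  g(g(op(d(l), g(c))))
  Canonicalize subterm:  g(op(op(d(c), l), d(op(l, b)), j, op(c, b)))  →  g(op(b, c, d(c), d(op(b, l)), j, l))
  Sort arguments:  op(d(op(c, d(c), d(c), d(op(j, j, l)), g(d(c)), l)), g(g(op(d(l), g(c)))), g(op(b, c, d(c), d(op(b, l)), j, l)))
  Put back:  g(d(op(d(op(c, d(c), d(c), d(op(j, j, l)), g(d(c)), l)), g(g(op(d(l), g(c)))), g(op(b, c, d(c), d(op(b, l)), j, l)))))

Answer: yes — both canonical forms are g(d(op(d(op(c, d(c), d(c), d(op(j, j, l)), g(d(c)), l)), g(g(op(d(l), g(c)))), g(op(b, c, d(c), d(op(b, l)), j, l)))))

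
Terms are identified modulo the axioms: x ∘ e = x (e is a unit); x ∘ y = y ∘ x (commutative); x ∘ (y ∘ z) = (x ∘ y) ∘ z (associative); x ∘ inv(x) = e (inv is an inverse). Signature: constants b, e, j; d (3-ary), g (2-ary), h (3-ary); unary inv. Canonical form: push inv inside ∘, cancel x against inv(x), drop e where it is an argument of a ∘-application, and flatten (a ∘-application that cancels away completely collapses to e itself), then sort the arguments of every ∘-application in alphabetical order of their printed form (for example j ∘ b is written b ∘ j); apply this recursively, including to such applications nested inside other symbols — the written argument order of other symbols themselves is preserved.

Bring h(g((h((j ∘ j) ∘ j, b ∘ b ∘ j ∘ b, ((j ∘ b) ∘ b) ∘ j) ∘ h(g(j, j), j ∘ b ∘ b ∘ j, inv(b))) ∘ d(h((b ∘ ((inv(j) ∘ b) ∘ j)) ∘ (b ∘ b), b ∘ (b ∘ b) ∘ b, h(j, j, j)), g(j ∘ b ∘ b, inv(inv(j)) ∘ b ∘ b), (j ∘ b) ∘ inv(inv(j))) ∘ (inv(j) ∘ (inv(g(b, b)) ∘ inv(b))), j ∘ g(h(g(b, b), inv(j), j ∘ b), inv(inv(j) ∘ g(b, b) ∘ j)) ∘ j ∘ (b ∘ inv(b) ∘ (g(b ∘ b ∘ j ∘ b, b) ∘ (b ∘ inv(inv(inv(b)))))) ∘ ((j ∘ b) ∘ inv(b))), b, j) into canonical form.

Answer: h(g(d(h(b ∘ b ∘ b ∘ b, b ∘ b ∘ b ∘ b, h(j, j, j)), g(b ∘ b ∘ j, b ∘ b ∘ j), b ∘ j ∘ j) ∘ h(g(j, j), b ∘ b ∘ j ∘ j, inv(b)) ∘ h(j ∘ j ∘ j, b ∘ b ∘ b ∘ j, b ∘ b ∘ j ∘ j) ∘ inv(b) ∘ inv(g(b, b)) ∘ inv(j), g(b ∘ b ∘ b ∘ j, b) ∘ g(h(g(b, b), inv(j), b ∘ j), inv(g(b, b))) ∘ j ∘ j ∘ j), b, j)

Derivation:
Descend into:  (h((j ∘ j) ∘ j, b ∘ b ∘ j ∘ b, ((j ∘ b) ∘ b) ∘ j) ∘ h(g(j, j), j ∘ b ∘ b ∘ j, inv(b))) ∘ d(h((b ∘ ((inv(j) ∘ b) ∘ j)) ∘ (b ∘ b), b ∘ (b ∘ b) ∘ b, h(j, j, j)), g(j ∘ b ∘ b, inv(inv(j)) ∘ b ∘ b), (j ∘ b) ∘ inv(inv(j))) ∘ (inv(j) ∘ (inv(g(b, b)) ∘ inv(b)))
Push inv inside:  distribute inv over ∘ and collapse double inv
Combine occurrences:  h(j ∘ j ∘ j, b ∘ b ∘ b ∘ j, b ∘ b ∘ j ∘ j) ∘ h(g(j, j), b ∘ b ∘ j ∘ j, inv(b)) ∘ d(h(b ∘ b ∘ b ∘ b, b ∘ b ∘ b ∘ b, h(j, j, j)), g(b ∘ b ∘ j, b ∘ b ∘ j), b ∘ j ∘ j) ∘ inv(j) ∘ inv(g(b, b)) ∘ inv(b)
Sort arguments:  d(h(b ∘ b ∘ b ∘ b, b ∘ b ∘ b ∘ b, h(j, j, j)), g(b ∘ b ∘ j, b ∘ b ∘ j), b ∘ j ∘ j) ∘ h(g(j, j), b ∘ b ∘ j ∘ j, inv(b)) ∘ h(j ∘ j ∘ j, b ∘ b ∘ b ∘ j, b ∘ b ∘ j ∘ j) ∘ inv(b) ∘ inv(g(b, b)) ∘ inv(j)
Put back:  h(g(d(h(b ∘ b ∘ b ∘ b, b ∘ b ∘ b ∘ b, h(j, j, j)), g(b ∘ b ∘ j, b ∘ b ∘ j), b ∘ j ∘ j) ∘ h(g(j, j), b ∘ b ∘ j ∘ j, inv(b)) ∘ h(j ∘ j ∘ j, b ∘ b ∘ b ∘ j, b ∘ b ∘ j ∘ j) ∘ inv(b) ∘ inv(g(b, b)) ∘ inv(j), g(b ∘ b ∘ b ∘ j, b) ∘ g(h(g(b, b), inv(j), b ∘ j), inv(g(b, b))) ∘ j ∘ j ∘ j), b, j)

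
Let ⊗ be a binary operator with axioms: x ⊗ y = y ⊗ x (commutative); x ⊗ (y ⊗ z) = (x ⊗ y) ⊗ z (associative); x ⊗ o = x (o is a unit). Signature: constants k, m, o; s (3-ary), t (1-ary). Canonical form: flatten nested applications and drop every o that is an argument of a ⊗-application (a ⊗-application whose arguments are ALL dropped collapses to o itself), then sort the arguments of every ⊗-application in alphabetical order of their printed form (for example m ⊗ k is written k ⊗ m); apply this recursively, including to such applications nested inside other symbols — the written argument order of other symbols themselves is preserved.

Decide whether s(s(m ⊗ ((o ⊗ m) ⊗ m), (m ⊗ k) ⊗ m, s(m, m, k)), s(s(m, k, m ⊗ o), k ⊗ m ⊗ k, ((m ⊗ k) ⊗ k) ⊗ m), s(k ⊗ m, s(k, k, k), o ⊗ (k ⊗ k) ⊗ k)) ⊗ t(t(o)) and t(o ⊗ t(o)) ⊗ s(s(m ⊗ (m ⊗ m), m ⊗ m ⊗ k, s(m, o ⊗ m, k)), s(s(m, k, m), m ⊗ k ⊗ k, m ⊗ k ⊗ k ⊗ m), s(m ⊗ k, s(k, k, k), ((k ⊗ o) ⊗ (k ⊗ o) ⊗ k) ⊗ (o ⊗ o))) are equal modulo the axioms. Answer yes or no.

Answer: yes — both canonical forms are s(s(m ⊗ m ⊗ m, k ⊗ m ⊗ m, s(m, m, k)), s(s(m, k, m), k ⊗ k ⊗ m, k ⊗ k ⊗ m ⊗ m), s(k ⊗ m, s(k, k, k), k ⊗ k ⊗ k)) ⊗ t(t(o))

Derivation:
Left:  s(s(m ⊗ ((o ⊗ m) ⊗ m), (m ⊗ k) ⊗ m, s(m, m, k)), s(s(m, k, m ⊗ o), k ⊗ m ⊗ k, ((m ⊗ k) ⊗ k) ⊗ m), s(k ⊗ m, s(k, k, k), o ⊗ (k ⊗ k) ⊗ k)) ⊗ t(t(o))
  Simplify inside:  s(s(m ⊗ ((o ⊗ m) ⊗ m), (m ⊗ k) ⊗ m, s(m, m, k)), s(s(m, k, m ⊗ o), k ⊗ m ⊗ k, ((m ⊗ k) ⊗ k) ⊗ m), s(k ⊗ m, s(k, k, k), o ⊗ (k ⊗ k) ⊗ k))  →  s(s(m ⊗ m ⊗ m, k ⊗ m ⊗ m, s(m, m, k)), s(s(m, k, m), k ⊗ k ⊗ m, k ⊗ k ⊗ m ⊗ m), s(k ⊗ m, s(k, k, k), k ⊗ k ⊗ k))
  Order the arguments:  s(s(m ⊗ m ⊗ m, k ⊗ m ⊗ m, s(m, m, k)), s(s(m, k, m), k ⊗ k ⊗ m, k ⊗ k ⊗ m ⊗ m), s(k ⊗ m, s(k, k, k), k ⊗ k ⊗ k)) ⊗ t(t(o))
Right:  t(o ⊗ t(o)) ⊗ s(s(m ⊗ (m ⊗ m), m ⊗ m ⊗ k, s(m, o ⊗ m, k)), s(s(m, k, m), m ⊗ k ⊗ k, m ⊗ k ⊗ k ⊗ m), s(m ⊗ k, s(k, k, k), ((k ⊗ o) ⊗ (k ⊗ o) ⊗ k) ⊗ (o ⊗ o)))
  Inside:  t(o ⊗ t(o))  →  t(t(o))
  Inside:  s(s(m ⊗ (m ⊗ m), m ⊗ m ⊗ k, s(m, o ⊗ m, k)), s(s(m, k, m), m ⊗ k ⊗ k, m ⊗ k ⊗ k ⊗ m), s(m ⊗ k, s(k, k, k), ((k ⊗ o) ⊗ (k ⊗ o) ⊗ k) ⊗ (o ⊗ o)))  →  s(s(m ⊗ m ⊗ m, k ⊗ m ⊗ m, s(m, m, k)), s(s(m, k, m), k ⊗ k ⊗ m, k ⊗ k ⊗ m ⊗ m), s(k ⊗ m, s(k, k, k), k ⊗ k ⊗ k))
  Sort arguments:  s(s(m ⊗ m ⊗ m, k ⊗ m ⊗ m, s(m, m, k)), s(s(m, k, m), k ⊗ k ⊗ m, k ⊗ k ⊗ m ⊗ m), s(k ⊗ m, s(k, k, k), k ⊗ k ⊗ k)) ⊗ t(t(o))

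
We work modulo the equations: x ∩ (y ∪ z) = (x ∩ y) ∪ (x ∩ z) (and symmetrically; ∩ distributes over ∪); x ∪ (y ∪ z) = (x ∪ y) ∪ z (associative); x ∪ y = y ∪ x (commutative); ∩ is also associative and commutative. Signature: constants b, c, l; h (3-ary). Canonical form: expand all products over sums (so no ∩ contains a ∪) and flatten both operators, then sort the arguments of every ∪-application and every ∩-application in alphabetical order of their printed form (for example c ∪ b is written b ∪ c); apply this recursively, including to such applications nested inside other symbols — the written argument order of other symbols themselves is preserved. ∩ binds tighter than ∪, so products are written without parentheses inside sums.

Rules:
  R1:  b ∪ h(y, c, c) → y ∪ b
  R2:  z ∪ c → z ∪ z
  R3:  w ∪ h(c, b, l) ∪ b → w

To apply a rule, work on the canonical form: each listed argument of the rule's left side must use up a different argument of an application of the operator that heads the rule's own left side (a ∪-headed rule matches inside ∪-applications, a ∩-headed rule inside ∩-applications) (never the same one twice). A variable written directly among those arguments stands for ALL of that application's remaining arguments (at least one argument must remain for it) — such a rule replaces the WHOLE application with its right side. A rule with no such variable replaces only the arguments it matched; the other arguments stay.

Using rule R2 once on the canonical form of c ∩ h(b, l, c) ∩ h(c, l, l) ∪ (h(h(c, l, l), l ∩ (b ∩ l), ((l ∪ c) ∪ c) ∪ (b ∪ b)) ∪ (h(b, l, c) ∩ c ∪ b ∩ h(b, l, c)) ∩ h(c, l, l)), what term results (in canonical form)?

Answer: b ∩ h(b, l, c) ∩ h(c, l, l) ∪ c ∩ h(b, l, c) ∩ h(c, l, l) ∪ c ∩ h(b, l, c) ∩ h(c, l, l) ∪ h(h(c, l, l), b ∩ l ∩ l, b ∪ b ∪ b ∪ b ∪ c ∪ c ∪ l ∪ l)

Derivation:
Canonical form:  b ∩ h(b, l, c) ∩ h(c, l, l) ∪ c ∩ h(b, l, c) ∩ h(c, l, l) ∪ c ∩ h(b, l, c) ∩ h(c, l, l) ∪ h(h(c, l, l), b ∩ l ∩ l, b ∪ b ∪ c ∪ c ∪ l)
Apply R2:  consuming c;  z := b ∪ b ∪ c ∪ l
Every leftover argument binds to the variable; the entire application is replaced.
New term:  b ∩ h(b, l, c) ∩ h(c, l, l) ∪ c ∩ h(b, l, c) ∩ h(c, l, l) ∪ c ∩ h(b, l, c) ∩ h(c, l, l) ∪ h(h(c, l, l), b ∩ l ∩ l, b ∪ b ∪ b ∪ b ∪ c ∪ c ∪ l ∪ l)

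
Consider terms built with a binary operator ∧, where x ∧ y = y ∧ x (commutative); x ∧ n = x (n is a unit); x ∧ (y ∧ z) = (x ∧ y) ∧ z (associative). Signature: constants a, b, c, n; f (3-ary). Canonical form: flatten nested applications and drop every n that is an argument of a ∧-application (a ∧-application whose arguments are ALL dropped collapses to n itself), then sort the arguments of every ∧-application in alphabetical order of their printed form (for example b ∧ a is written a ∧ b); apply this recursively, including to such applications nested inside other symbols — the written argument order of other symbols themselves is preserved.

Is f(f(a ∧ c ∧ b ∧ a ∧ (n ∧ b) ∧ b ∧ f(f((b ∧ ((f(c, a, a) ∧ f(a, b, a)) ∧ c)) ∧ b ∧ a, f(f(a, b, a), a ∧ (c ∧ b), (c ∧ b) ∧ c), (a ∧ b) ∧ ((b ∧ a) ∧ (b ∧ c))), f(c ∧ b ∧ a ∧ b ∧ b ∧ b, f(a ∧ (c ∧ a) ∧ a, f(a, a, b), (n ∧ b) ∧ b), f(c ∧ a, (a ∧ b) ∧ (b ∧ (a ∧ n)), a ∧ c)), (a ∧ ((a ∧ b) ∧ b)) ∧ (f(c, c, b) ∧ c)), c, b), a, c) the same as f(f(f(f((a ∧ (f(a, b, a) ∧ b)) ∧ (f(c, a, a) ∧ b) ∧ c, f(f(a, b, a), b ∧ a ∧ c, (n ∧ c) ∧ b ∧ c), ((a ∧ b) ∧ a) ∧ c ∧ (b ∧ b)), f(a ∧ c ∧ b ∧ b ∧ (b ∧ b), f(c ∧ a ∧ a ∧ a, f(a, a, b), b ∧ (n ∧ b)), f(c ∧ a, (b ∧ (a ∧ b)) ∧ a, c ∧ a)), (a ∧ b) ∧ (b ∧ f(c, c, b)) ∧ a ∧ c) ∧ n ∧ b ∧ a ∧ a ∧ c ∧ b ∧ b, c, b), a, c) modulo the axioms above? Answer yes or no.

Answer: yes — both canonical forms are f(f(a ∧ a ∧ b ∧ b ∧ b ∧ c ∧ f(f(a ∧ b ∧ b ∧ c ∧ f(a, b, a) ∧ f(c, a, a), f(f(a, b, a), a ∧ b ∧ c, b ∧ c ∧ c), a ∧ a ∧ b ∧ b ∧ b ∧ c), f(a ∧ b ∧ b ∧ b ∧ b ∧ c, f(a ∧ a ∧ a ∧ c, f(a, a, b), b ∧ b), f(a ∧ c, a ∧ a ∧ b ∧ b, a ∧ c)), a ∧ a ∧ b ∧ b ∧ c ∧ f(c, c, b)), c, b), a, c)

Derivation:
Left:  f(f(a ∧ c ∧ b ∧ a ∧ (n ∧ b) ∧ b ∧ f(f((b ∧ ((f(c, a, a) ∧ f(a, b, a)) ∧ c)) ∧ b ∧ a, f(f(a, b, a), a ∧ (c ∧ b), (c ∧ b) ∧ c), (a ∧ b) ∧ ((b ∧ a) ∧ (b ∧ c))), f(c ∧ b ∧ a ∧ b ∧ b ∧ b, f(a ∧ (c ∧ a) ∧ a, f(a, a, b), (n ∧ b) ∧ b), f(c ∧ a, (a ∧ b) ∧ (b ∧ (a ∧ n)), a ∧ c)), (a ∧ ((a ∧ b) ∧ b)) ∧ (f(c, c, b) ∧ c)), c, b), a, c)
  Work inside:  a ∧ c ∧ b ∧ a ∧ (n ∧ b) ∧ b ∧ f(f((b ∧ ((f(c, a, a) ∧ f(a, b, a)) ∧ c)) ∧ b ∧ a, f(f(a, b, a), a ∧ (c ∧ b), (c ∧ b) ∧ c), (a ∧ b) ∧ ((b ∧ a) ∧ (b ∧ c))), f(c ∧ b ∧ a ∧ b ∧ b ∧ b, f(a ∧ (c ∧ a) ∧ a, f(a, a, b), (n ∧ b) ∧ b), f(c ∧ a, (a ∧ b) ∧ (b ∧ (a ∧ n)), a ∧ c)), (a ∧ ((a ∧ b) ∧ b)) ∧ (f(c, c, b) ∧ c))
  Un-nest:  a ∧ c ∧ b ∧ a ∧ n ∧ b ∧ b ∧ f(f((b ∧ ((f(c, a, a) ∧ f(a, b, a)) ∧ c)) ∧ b ∧ a, f(f(a, b, a), a ∧ (c ∧ b), (c ∧ b) ∧ c), (a ∧ b) ∧ ((b ∧ a) ∧ (b ∧ c))), f(c ∧ b ∧ a ∧ b ∧ b ∧ b, f(a ∧ (c ∧ a) ∧ a, f(a, a, b), (n ∧ b) ∧ b), f(c ∧ a, (a ∧ b) ∧ (b ∧ (a ∧ n)), a ∧ c)), (a ∧ ((a ∧ b) ∧ b)) ∧ (f(c, c, b) ∧ c))
  Inside:  f(f((b ∧ ((f(c, a, a) ∧ f(a, b, a)) ∧ c)) ∧ b ∧ a, f(f(a, b, a), a ∧ (c ∧ b), (c ∧ b) ∧ c), (a ∧ b) ∧ ((b ∧ a) ∧ (b ∧ c))), f(c ∧ b ∧ a ∧ b ∧ b ∧ b, f(a ∧ (c ∧ a) ∧ a, f(a, a, b), (n ∧ b) ∧ b), f(c ∧ a, (a ∧ b) ∧ (b ∧ (a ∧ n)), a ∧ c)), (a ∧ ((a ∧ b) ∧ b)) ∧ (f(c, c, b) ∧ c))  →  f(f(a ∧ b ∧ b ∧ c ∧ f(a, b, a) ∧ f(c, a, a), f(f(a, b, a), a ∧ b ∧ c, b ∧ c ∧ c), a ∧ a ∧ b ∧ b ∧ b ∧ c), f(a ∧ b ∧ b ∧ b ∧ b ∧ c, f(a ∧ a ∧ a ∧ c, f(a, a, b), b ∧ b), f(a ∧ c, a ∧ a ∧ b ∧ b, a ∧ c)), a ∧ a ∧ b ∧ b ∧ c ∧ f(c, c, b))
  Units out:  drop n
  Sort:  a ∧ a ∧ b ∧ b ∧ b ∧ c ∧ f(f(a ∧ b ∧ b ∧ c ∧ f(a, b, a) ∧ f(c, a, a), f(f(a, b, a), a ∧ b ∧ c, b ∧ c ∧ c), a ∧ a ∧ b ∧ b ∧ b ∧ c), f(a ∧ b ∧ b ∧ b ∧ b ∧ c, f(a ∧ a ∧ a ∧ c, f(a, a, b), b ∧ b), f(a ∧ c, a ∧ a ∧ b ∧ b, a ∧ c)), a ∧ a ∧ b ∧ b ∧ c ∧ f(c, c, b))
  Reassemble:  f(f(a ∧ a ∧ b ∧ b ∧ b ∧ c ∧ f(f(a ∧ b ∧ b ∧ c ∧ f(a, b, a) ∧ f(c, a, a), f(f(a, b, a), a ∧ b ∧ c, b ∧ c ∧ c), a ∧ a ∧ b ∧ b ∧ b ∧ c), f(a ∧ b ∧ b ∧ b ∧ b ∧ c, f(a ∧ a ∧ a ∧ c, f(a, a, b), b ∧ b), f(a ∧ c, a ∧ a ∧ b ∧ b, a ∧ c)), a ∧ a ∧ b ∧ b ∧ c ∧ f(c, c, b)), c, b), a, c)
Right:  f(f(f(f((a ∧ (f(a, b, a) ∧ b)) ∧ (f(c, a, a) ∧ b) ∧ c, f(f(a, b, a), b ∧ a ∧ c, (n ∧ c) ∧ b ∧ c), ((a ∧ b) ∧ a) ∧ c ∧ (b ∧ b)), f(a ∧ c ∧ b ∧ b ∧ (b ∧ b), f(c ∧ a ∧ a ∧ a, f(a, a, b), b ∧ (n ∧ b)), f(c ∧ a, (b ∧ (a ∧ b)) ∧ a, c ∧ a)), (a ∧ b) ∧ (b ∧ f(c, c, b)) ∧ a ∧ c) ∧ n ∧ b ∧ a ∧ a ∧ c ∧ b ∧ b, c, b), a, c)
  Work inside:  f(f((a ∧ (f(a, b, a) ∧ b)) ∧ (f(c, a, a) ∧ b) ∧ c, f(f(a, b, a), b ∧ a ∧ c, (n ∧ c) ∧ b ∧ c), ((a ∧ b) ∧ a) ∧ c ∧ (b ∧ b)), f(a ∧ c ∧ b ∧ b ∧ (b ∧ b), f(c ∧ a ∧ a ∧ a, f(a, a, b), b ∧ (n ∧ b)), f(c ∧ a, (b ∧ (a ∧ b)) ∧ a, c ∧ a)), (a ∧ b) ∧ (b ∧ f(c, c, b)) ∧ a ∧ c) ∧ n ∧ b ∧ a ∧ a ∧ c ∧ b ∧ b
  Canonicalize subterm:  f(f((a ∧ (f(a, b, a) ∧ b)) ∧ (f(c, a, a) ∧ b) ∧ c, f(f(a, b, a), b ∧ a ∧ c, (n ∧ c) ∧ b ∧ c), ((a ∧ b) ∧ a) ∧ c ∧ (b ∧ b)), f(a ∧ c ∧ b ∧ b ∧ (b ∧ b), f(c ∧ a ∧ a ∧ a, f(a, a, b), b ∧ (n ∧ b)), f(c ∧ a, (b ∧ (a ∧ b)) ∧ a, c ∧ a)), (a ∧ b) ∧ (b ∧ f(c, c, b)) ∧ a ∧ c)  →  f(f(a ∧ b ∧ b ∧ c ∧ f(a, b, a) ∧ f(c, a, a), f(f(a, b, a), a ∧ b ∧ c, b ∧ c ∧ c), a ∧ a ∧ b ∧ b ∧ b ∧ c), f(a ∧ b ∧ b ∧ b ∧ b ∧ c, f(a ∧ a ∧ a ∧ c, f(a, a, b), b ∧ b), f(a ∧ c, a ∧ a ∧ b ∧ b, a ∧ c)), a ∧ a ∧ b ∧ b ∧ c ∧ f(c, c, b))
  Units out:  drop n
  Order the arguments:  a ∧ a ∧ b ∧ b ∧ b ∧ c ∧ f(f(a ∧ b ∧ b ∧ c ∧ f(a, b, a) ∧ f(c, a, a), f(f(a, b, a), a ∧ b ∧ c, b ∧ c ∧ c), a ∧ a ∧ b ∧ b ∧ b ∧ c), f(a ∧ b ∧ b ∧ b ∧ b ∧ c, f(a ∧ a ∧ a ∧ c, f(a, a, b), b ∧ b), f(a ∧ c, a ∧ a ∧ b ∧ b, a ∧ c)), a ∧ a ∧ b ∧ b ∧ c ∧ f(c, c, b))
  Reassemble:  f(f(a ∧ a ∧ b ∧ b ∧ b ∧ c ∧ f(f(a ∧ b ∧ b ∧ c ∧ f(a, b, a) ∧ f(c, a, a), f(f(a, b, a), a ∧ b ∧ c, b ∧ c ∧ c), a ∧ a ∧ b ∧ b ∧ b ∧ c), f(a ∧ b ∧ b ∧ b ∧ b ∧ c, f(a ∧ a ∧ a ∧ c, f(a, a, b), b ∧ b), f(a ∧ c, a ∧ a ∧ b ∧ b, a ∧ c)), a ∧ a ∧ b ∧ b ∧ c ∧ f(c, c, b)), c, b), a, c)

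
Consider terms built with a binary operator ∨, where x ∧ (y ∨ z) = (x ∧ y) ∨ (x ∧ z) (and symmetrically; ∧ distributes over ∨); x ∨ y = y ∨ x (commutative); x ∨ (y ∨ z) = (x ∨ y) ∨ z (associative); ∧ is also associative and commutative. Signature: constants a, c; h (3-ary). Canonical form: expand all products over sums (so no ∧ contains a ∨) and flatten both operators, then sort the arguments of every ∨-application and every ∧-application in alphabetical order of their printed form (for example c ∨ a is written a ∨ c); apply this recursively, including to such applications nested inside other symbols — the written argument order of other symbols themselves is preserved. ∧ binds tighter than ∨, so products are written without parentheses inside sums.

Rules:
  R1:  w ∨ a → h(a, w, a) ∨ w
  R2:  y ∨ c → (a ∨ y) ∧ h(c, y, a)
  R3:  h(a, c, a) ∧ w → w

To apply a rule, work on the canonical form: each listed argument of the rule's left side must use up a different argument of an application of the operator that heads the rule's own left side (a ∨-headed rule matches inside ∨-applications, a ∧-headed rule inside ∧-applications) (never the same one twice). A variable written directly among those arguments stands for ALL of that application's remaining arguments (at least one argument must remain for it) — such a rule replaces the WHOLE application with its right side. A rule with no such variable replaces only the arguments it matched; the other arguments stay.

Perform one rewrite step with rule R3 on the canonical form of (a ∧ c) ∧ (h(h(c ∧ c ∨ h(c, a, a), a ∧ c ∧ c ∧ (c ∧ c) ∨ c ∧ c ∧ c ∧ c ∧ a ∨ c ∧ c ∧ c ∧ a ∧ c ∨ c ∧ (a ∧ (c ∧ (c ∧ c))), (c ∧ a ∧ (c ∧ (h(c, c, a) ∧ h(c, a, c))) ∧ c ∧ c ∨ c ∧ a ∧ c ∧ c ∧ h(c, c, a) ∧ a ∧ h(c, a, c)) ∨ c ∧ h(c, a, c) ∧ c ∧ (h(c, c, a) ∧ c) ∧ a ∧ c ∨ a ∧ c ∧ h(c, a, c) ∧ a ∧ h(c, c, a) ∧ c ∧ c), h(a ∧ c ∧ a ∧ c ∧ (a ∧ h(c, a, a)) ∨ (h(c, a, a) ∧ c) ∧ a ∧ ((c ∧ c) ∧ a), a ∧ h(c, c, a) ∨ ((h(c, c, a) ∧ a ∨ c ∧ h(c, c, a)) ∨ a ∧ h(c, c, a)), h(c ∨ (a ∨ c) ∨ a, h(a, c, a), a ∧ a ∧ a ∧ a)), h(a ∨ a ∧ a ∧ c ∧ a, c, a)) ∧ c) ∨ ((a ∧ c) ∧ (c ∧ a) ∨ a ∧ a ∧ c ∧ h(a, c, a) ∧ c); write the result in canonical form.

Canonical form:  a ∧ a ∧ c ∧ c ∨ a ∧ a ∧ c ∧ c ∧ h(a, c, a) ∨ a ∧ c ∧ c ∧ h(h(c ∧ c ∨ h(c, a, a), a ∧ c ∧ c ∧ c ∧ c ∨ a ∧ c ∧ c ∧ c ∧ c ∨ a ∧ c ∧ c ∧ c ∧ c ∨ a ∧ c ∧ c ∧ c ∧ c, a ∧ a ∧ c ∧ c ∧ c ∧ h(c, a, c) ∧ h(c, c, a) ∨ a ∧ a ∧ c ∧ c ∧ c ∧ h(c, a, c) ∧ h(c, c, a) ∨ a ∧ c ∧ c ∧ c ∧ c ∧ h(c, a, c) ∧ h(c, c, a) ∨ a ∧ c ∧ c ∧ c ∧ c ∧ h(c, a, c) ∧ h(c, c, a)), h(a ∧ a ∧ a ∧ c ∧ c ∧ h(c, a, a) ∨ a ∧ a ∧ c ∧ c ∧ c ∧ h(c, a, a), a ∧ h(c, c, a) ∨ a ∧ h(c, c, a) ∨ a ∧ h(c, c, a) ∨ c ∧ h(c, c, a), h(a ∨ a ∨ c ∨ c, h(a, c, a), a ∧ a ∧ a ∧ a)), h(a ∨ a ∧ a ∧ a ∧ c, c, a))
Apply R3:  consuming h(a, c, a);  w := a ∧ a ∧ c ∧ c
The extension variable absorbs all remaining arguments, so the whole application is rewritten.
New term:  a ∧ a ∧ c ∧ c ∨ a ∧ a ∧ c ∧ c ∨ a ∧ c ∧ c ∧ h(h(c ∧ c ∨ h(c, a, a), a ∧ c ∧ c ∧ c ∧ c ∨ a ∧ c ∧ c ∧ c ∧ c ∨ a ∧ c ∧ c ∧ c ∧ c ∨ a ∧ c ∧ c ∧ c ∧ c, a ∧ a ∧ c ∧ c ∧ c ∧ h(c, a, c) ∧ h(c, c, a) ∨ a ∧ a ∧ c ∧ c ∧ c ∧ h(c, a, c) ∧ h(c, c, a) ∨ a ∧ c ∧ c ∧ c ∧ c ∧ h(c, a, c) ∧ h(c, c, a) ∨ a ∧ c ∧ c ∧ c ∧ c ∧ h(c, a, c) ∧ h(c, c, a)), h(a ∧ a ∧ a ∧ c ∧ c ∧ h(c, a, a) ∨ a ∧ a ∧ c ∧ c ∧ c ∧ h(c, a, a), a ∧ h(c, c, a) ∨ a ∧ h(c, c, a) ∨ a ∧ h(c, c, a) ∨ c ∧ h(c, c, a), h(a ∨ a ∨ c ∨ c, h(a, c, a), a ∧ a ∧ a ∧ a)), h(a ∨ a ∧ a ∧ a ∧ c, c, a))

Answer: a ∧ a ∧ c ∧ c ∨ a ∧ a ∧ c ∧ c ∨ a ∧ c ∧ c ∧ h(h(c ∧ c ∨ h(c, a, a), a ∧ c ∧ c ∧ c ∧ c ∨ a ∧ c ∧ c ∧ c ∧ c ∨ a ∧ c ∧ c ∧ c ∧ c ∨ a ∧ c ∧ c ∧ c ∧ c, a ∧ a ∧ c ∧ c ∧ c ∧ h(c, a, c) ∧ h(c, c, a) ∨ a ∧ a ∧ c ∧ c ∧ c ∧ h(c, a, c) ∧ h(c, c, a) ∨ a ∧ c ∧ c ∧ c ∧ c ∧ h(c, a, c) ∧ h(c, c, a) ∨ a ∧ c ∧ c ∧ c ∧ c ∧ h(c, a, c) ∧ h(c, c, a)), h(a ∧ a ∧ a ∧ c ∧ c ∧ h(c, a, a) ∨ a ∧ a ∧ c ∧ c ∧ c ∧ h(c, a, a), a ∧ h(c, c, a) ∨ a ∧ h(c, c, a) ∨ a ∧ h(c, c, a) ∨ c ∧ h(c, c, a), h(a ∨ a ∨ c ∨ c, h(a, c, a), a ∧ a ∧ a ∧ a)), h(a ∨ a ∧ a ∧ a ∧ c, c, a))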